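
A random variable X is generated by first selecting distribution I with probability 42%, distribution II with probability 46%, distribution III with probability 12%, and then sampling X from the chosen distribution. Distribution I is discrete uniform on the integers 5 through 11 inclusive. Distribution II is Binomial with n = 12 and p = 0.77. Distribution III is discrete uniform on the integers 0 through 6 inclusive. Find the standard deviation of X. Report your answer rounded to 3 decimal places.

2.616

Per component, I: μ=8, E[X²]=68; II: μ=9.24, E[X²]=87.5028; III: μ=3, E[X²]=13.
E[X] = 0.42·8 + 0.46·9.24 + 0.12·3 = 7.9704.
E[X²] = 0.42·68 + 0.46·87.5028 + 0.12·13 = 70.3713.
Var(X) = E[X²] − (E[X])² = 70.3713 − 63.5273 = 6.84401.
SD(X) = √6.84401 = 2.61611.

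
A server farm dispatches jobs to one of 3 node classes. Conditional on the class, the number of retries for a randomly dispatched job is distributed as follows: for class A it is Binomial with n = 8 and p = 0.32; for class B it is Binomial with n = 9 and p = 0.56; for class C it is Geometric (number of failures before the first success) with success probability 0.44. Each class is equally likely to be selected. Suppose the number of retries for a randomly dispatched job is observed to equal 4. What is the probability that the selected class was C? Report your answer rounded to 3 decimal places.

Likelihoods P(X=4 | ·): A: 0.15694; B: 0.204355; C: 0.0432718.
Posterior ∝ prior × likelihood. Numerator for C: 0.333333·0.0432718 = 0.0144239.
Normalizing constant: 0.333333·0.15694 + 0.333333·0.204355 + 0.333333·0.0432718 = 0.134856.
P(C | observation) = 0.0144239 / 0.134856 = 0.106958.

0.107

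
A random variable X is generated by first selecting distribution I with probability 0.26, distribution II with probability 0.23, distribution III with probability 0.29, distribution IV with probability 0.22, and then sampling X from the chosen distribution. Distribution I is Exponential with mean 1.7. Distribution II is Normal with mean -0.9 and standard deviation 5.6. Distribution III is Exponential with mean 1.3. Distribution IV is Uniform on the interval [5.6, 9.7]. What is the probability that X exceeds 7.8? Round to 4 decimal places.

Conditional on each component, P(X > 7.8): I: 0.0101708; II: 0.0601433; III: 0.00247875; IV: 0.463415.
By total probability, P(X > 7.8) = 0.26·0.0101708 + 0.23·0.0601433 + 0.29·0.00247875 + 0.22·0.463415 = 0.119147.

0.1191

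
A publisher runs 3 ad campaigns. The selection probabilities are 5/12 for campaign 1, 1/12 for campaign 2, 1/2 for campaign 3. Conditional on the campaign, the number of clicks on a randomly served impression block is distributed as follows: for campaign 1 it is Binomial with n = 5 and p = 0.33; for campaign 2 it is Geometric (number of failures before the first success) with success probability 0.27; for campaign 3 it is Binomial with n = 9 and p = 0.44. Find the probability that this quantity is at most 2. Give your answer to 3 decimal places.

0.464

Conditional on each campaign, P(X ≤ 2): 1: 0.795037; 2: 0.610983; 3: 0.164088.
By total probability, P(X ≤ 2) = 0.416667·0.795037 + 0.0833333·0.610983 + 0.5·0.164088 = 0.464225.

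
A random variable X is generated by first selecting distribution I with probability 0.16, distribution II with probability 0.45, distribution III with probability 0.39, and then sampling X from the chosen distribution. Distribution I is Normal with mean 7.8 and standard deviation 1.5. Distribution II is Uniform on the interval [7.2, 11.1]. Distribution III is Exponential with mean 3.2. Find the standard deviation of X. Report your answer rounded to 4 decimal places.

3.5481

Per component, I: μ=7.8, E[X²]=63.09; II: μ=9.15, E[X²]=84.99; III: μ=3.2, E[X²]=20.48.
E[X] = 0.16·7.8 + 0.45·9.15 + 0.39·3.2 = 6.6135.
E[X²] = 0.16·63.09 + 0.45·84.99 + 0.39·20.48 = 56.3271.
Var(X) = E[X²] − (E[X])² = 56.3271 − 43.7384 = 12.5887.
SD(X) = √12.5887 = 3.54806.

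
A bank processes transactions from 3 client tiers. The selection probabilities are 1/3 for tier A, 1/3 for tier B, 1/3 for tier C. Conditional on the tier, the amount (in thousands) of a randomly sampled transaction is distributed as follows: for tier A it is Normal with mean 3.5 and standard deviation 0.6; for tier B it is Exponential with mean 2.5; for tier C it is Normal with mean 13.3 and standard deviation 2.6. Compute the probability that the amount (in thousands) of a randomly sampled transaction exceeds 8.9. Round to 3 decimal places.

0.328

Conditional on each tier, P(X > 8.9): A: 0; B: 0.0284388; C: 0.954706.
By total probability, P(X > 8.9) = 0.333333·0 + 0.333333·0.0284388 + 0.333333·0.954706 = 0.327715.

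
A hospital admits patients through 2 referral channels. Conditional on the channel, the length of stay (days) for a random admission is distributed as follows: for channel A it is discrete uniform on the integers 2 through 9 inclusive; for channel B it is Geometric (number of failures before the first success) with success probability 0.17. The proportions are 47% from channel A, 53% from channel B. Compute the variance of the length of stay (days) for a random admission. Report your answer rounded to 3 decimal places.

Per component, A: μ=5.5, E[X²]=35.5; B: μ=4.88235, E[X²]=52.5571.
E[X] = 0.47·5.5 + 0.53·4.88235 = 5.17265.
E[X²] = 0.47·35.5 + 0.53·52.5571 = 44.5403.
Var(X) = E[X²] − (E[X])² = 44.5403 − 26.7563 = 17.784.

17.784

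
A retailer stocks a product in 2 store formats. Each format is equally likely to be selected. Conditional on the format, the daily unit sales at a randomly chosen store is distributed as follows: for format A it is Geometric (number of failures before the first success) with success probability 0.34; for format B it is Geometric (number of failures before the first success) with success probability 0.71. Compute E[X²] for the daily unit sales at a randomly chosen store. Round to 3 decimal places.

For each component E[X²] = Var + (mean)², giving A: 9.47751; B: 0.742115.
Overall E[X²] = 0.5·9.47751 + 0.5·0.742115 = 5.10981.

5.110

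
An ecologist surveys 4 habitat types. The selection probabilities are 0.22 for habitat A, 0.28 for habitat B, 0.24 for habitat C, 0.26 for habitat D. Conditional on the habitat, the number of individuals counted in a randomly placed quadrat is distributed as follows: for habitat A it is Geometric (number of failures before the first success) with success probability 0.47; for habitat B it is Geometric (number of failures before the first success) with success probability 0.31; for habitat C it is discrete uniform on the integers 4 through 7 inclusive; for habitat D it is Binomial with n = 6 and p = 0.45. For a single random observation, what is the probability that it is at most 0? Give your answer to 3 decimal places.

Conditional on each habitat, P(X ≤ 0): A: 0.47; B: 0.31; C: 0; D: 0.0276806.
By total probability, P(X ≤ 0) = 0.22·0.47 + 0.28·0.31 + 0.24·0 + 0.26·0.0276806 = 0.197397.

0.197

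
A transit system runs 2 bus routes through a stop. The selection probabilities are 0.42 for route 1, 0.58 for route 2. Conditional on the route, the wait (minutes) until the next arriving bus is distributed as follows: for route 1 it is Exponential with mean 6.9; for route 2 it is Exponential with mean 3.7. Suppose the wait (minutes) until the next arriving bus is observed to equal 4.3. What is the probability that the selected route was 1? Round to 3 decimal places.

Likelihoods f(4.3 | ·): 1: 0.0777148; 2: 0.084543.
Posterior ∝ prior × likelihood. Numerator for 1: 0.42·0.0777148 = 0.0326402.
Normalizing constant: 0.42·0.0777148 + 0.58·0.084543 = 0.0816751.
P(1 | observation) = 0.0326402 / 0.0816751 = 0.399635.

0.400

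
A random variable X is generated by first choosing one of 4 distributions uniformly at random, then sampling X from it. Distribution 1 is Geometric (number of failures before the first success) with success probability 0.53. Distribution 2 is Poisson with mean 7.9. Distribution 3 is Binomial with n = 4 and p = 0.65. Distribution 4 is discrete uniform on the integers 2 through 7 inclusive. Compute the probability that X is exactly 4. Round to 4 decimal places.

Conditional on each component, P(X = 4): 1: 0.0258623; 2: 0.0601687; 3: 0.178506; 4: 0.166667.
By total probability, P(X = 4) = 0.25·0.0258623 + 0.25·0.0601687 + 0.25·0.178506 + 0.25·0.166667 = 0.107801.

0.1078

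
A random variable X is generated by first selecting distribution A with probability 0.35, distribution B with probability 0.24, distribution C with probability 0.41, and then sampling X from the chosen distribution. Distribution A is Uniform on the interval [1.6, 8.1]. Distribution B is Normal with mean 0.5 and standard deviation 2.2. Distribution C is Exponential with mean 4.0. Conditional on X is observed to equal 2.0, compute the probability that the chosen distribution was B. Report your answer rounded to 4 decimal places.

Likelihoods f(2.0 | ·): A: 0.153846; B: 0.143728; C: 0.151633.
Posterior ∝ prior × likelihood. Numerator for B: 0.24·0.143728 = 0.0344947.
Normalizing constant: 0.35·0.153846 + 0.24·0.143728 + 0.41·0.151633 = 0.15051.
P(B | observation) = 0.0344947 / 0.15051 = 0.229185.

0.2292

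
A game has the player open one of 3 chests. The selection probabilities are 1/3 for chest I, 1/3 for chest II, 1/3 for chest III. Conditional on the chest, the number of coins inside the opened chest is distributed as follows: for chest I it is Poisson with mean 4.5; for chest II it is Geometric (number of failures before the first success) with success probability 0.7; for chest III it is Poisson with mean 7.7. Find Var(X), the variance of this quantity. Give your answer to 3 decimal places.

Per component, I: μ=4.5, E[X²]=24.75; II: μ=0.428571, E[X²]=0.795918; III: μ=7.7, E[X²]=66.99.
E[X] = 0.333333·4.5 + 0.333333·0.428571 + 0.333333·7.7 = 4.20952.
E[X²] = 0.333333·24.75 + 0.333333·0.795918 + 0.333333·66.99 = 30.8453.
Var(X) = E[X²] − (E[X])² = 30.8453 − 17.7201 = 13.1252.

13.125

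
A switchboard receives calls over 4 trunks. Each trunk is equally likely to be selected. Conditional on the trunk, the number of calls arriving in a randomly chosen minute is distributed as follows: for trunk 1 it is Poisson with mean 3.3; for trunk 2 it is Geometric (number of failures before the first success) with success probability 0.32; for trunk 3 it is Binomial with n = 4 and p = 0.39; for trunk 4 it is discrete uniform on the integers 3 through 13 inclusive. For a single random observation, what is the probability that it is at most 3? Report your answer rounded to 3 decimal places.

0.609

Conditional on each trunk, P(X ≤ 3): 1: 0.580338; 2: 0.786186; 3: 0.976866; 4: 0.0909091.
By total probability, P(X ≤ 3) = 0.25·0.580338 + 0.25·0.786186 + 0.25·0.976866 + 0.25·0.0909091 = 0.608575.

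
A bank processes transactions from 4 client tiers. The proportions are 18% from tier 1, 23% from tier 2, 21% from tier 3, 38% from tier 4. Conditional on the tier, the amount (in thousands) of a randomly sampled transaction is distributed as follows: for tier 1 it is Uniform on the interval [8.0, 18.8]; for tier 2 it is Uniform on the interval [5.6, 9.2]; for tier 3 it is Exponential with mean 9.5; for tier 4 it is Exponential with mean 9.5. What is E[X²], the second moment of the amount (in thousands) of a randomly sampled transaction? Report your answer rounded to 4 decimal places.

153.4086

For each component E[X²] = Var + (mean)², giving 1: 189.28; 2: 55.84; 3: 180.5; 4: 180.5.
Overall E[X²] = 0.18·189.28 + 0.23·55.84 + 0.21·180.5 + 0.38·180.5 = 153.409.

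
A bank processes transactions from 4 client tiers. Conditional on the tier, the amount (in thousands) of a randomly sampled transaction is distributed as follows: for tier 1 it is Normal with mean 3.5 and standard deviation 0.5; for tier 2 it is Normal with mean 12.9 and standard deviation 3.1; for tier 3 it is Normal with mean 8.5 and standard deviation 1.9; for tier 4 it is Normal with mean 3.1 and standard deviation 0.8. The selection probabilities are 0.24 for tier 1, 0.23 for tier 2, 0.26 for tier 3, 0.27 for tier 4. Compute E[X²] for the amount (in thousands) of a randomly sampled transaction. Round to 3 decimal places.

65.976

For each component E[X²] = Var + (mean)², giving 1: 12.5; 2: 176.02; 3: 75.86; 4: 10.25.
Overall E[X²] = 0.24·12.5 + 0.23·176.02 + 0.26·75.86 + 0.27·10.25 = 65.9757.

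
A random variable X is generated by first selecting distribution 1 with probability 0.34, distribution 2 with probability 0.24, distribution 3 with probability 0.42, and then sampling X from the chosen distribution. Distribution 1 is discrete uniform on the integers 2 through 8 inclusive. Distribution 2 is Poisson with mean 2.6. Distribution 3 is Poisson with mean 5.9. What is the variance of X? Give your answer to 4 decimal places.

Per component, 1: μ=5, E[X²]=29; 2: μ=2.6, E[X²]=9.36; 3: μ=5.9, E[X²]=40.71.
E[X] = 0.34·5 + 0.24·2.6 + 0.42·5.9 = 4.802.
E[X²] = 0.34·29 + 0.24·9.36 + 0.42·40.71 = 29.2046.
Var(X) = E[X²] − (E[X])² = 29.2046 − 23.0592 = 6.1454.

6.1454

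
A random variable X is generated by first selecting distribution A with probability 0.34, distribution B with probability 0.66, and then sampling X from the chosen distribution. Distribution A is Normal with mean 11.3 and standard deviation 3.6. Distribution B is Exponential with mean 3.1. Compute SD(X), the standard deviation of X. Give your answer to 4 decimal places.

5.0831

Per component, A: μ=11.3, E[X²]=140.65; B: μ=3.1, E[X²]=19.22.
E[X] = 0.34·11.3 + 0.66·3.1 = 5.888.
E[X²] = 0.34·140.65 + 0.66·19.22 = 60.5062.
Var(X) = E[X²] − (E[X])² = 60.5062 − 34.6685 = 25.8377.
SD(X) = √25.8377 = 5.08308.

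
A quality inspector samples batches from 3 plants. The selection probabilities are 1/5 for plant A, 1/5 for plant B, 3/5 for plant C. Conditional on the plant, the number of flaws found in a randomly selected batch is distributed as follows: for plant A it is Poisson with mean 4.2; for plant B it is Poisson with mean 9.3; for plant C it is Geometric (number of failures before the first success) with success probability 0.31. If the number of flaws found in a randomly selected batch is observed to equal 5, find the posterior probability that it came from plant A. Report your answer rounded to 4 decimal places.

Likelihoods P(X=5 | ·): A: 0.163316; B: 0.0530023; C: 0.048485.
Posterior ∝ prior × likelihood. Numerator for A: 0.2·0.163316 = 0.0326632.
Normalizing constant: 0.2·0.163316 + 0.2·0.0530023 + 0.6·0.048485 = 0.0723546.
P(A | observation) = 0.0326632 / 0.0723546 = 0.451432.

0.4514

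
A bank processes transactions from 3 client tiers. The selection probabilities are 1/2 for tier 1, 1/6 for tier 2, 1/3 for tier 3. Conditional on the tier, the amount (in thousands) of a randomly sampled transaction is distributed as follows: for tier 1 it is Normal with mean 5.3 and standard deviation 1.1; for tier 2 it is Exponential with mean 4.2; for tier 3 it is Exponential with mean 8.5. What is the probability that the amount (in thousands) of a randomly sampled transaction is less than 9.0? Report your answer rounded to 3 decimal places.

0.865

Conditional on each tier, P(X < 9.0): 1: 0.999615; 2: 0.882681; 3: 0.653136.
By total probability, P(X < 9.0) = 0.5·0.999615 + 0.166667·0.882681 + 0.333333·0.653136 = 0.864633.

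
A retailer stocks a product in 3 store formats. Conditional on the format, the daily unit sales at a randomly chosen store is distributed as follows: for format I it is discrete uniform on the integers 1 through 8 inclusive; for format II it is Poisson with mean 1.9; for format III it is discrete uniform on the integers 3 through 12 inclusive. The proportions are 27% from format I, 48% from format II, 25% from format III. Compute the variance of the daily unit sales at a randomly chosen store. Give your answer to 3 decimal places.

Per component, I: μ=4.5, E[X²]=25.5; II: μ=1.9, E[X²]=5.51; III: μ=7.5, E[X²]=64.5.
E[X] = 0.27·4.5 + 0.48·1.9 + 0.25·7.5 = 4.002.
E[X²] = 0.27·25.5 + 0.48·5.51 + 0.25·64.5 = 25.6548.
Var(X) = E[X²] − (E[X])² = 25.6548 − 16.016 = 9.6388.

9.639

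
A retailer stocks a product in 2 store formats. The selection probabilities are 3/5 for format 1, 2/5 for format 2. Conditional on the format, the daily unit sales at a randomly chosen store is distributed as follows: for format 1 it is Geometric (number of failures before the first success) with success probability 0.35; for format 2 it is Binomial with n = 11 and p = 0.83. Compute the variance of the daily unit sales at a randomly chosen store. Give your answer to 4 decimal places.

16.4992

Per component, 1: μ=1.85714, E[X²]=8.7551; 2: μ=9.13, E[X²]=84.909.
E[X] = 0.6·1.85714 + 0.4·9.13 = 4.76629.
E[X²] = 0.6·8.7551 + 0.4·84.909 = 39.2167.
Var(X) = E[X²] − (E[X])² = 39.2167 − 22.7175 = 16.4992.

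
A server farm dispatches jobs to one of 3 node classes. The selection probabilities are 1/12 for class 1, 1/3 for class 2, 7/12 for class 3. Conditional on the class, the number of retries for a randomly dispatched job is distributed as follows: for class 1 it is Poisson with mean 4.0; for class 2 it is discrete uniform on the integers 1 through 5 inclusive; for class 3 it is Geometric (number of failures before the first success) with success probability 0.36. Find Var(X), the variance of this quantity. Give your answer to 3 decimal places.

Per component, 1: μ=4, E[X²]=20; 2: μ=3, E[X²]=11; 3: μ=1.77778, E[X²]=8.09877.
E[X] = 0.0833333·4 + 0.333333·3 + 0.583333·1.77778 = 2.37037.
E[X²] = 0.0833333·20 + 0.333333·11 + 0.583333·8.09877 = 10.0576.
Var(X) = E[X²] − (E[X])² = 10.0576 − 5.61866 = 4.43896.

4.439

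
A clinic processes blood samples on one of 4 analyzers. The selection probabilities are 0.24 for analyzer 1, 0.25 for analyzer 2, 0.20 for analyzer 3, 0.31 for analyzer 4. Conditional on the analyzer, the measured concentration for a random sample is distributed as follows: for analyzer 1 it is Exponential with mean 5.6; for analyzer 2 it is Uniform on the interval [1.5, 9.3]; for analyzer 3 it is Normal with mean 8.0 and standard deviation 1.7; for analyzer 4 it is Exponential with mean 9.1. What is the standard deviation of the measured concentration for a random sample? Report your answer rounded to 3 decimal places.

6.141

Per component, 1: μ=5.6, E[X²]=62.72; 2: μ=5.4, E[X²]=34.23; 3: μ=8, E[X²]=66.89; 4: μ=9.1, E[X²]=165.62.
E[X] = 0.24·5.6 + 0.25·5.4 + 0.2·8 + 0.31·9.1 = 7.115.
E[X²] = 0.24·62.72 + 0.25·34.23 + 0.2·66.89 + 0.31·165.62 = 88.3305.
Var(X) = E[X²] − (E[X])² = 88.3305 − 50.6232 = 37.7073.
SD(X) = √37.7073 = 6.14062.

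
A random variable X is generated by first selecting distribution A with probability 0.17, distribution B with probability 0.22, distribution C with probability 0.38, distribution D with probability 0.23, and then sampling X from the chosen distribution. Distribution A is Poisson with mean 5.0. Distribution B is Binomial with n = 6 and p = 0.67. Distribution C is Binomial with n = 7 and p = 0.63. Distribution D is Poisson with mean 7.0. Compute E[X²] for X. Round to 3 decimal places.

29.837

For each component E[X²] = Var + (mean)², giving A: 30; B: 17.487; C: 21.0798; D: 56.
Overall E[X²] = 0.17·30 + 0.22·17.487 + 0.38·21.0798 + 0.23·56 = 29.8375.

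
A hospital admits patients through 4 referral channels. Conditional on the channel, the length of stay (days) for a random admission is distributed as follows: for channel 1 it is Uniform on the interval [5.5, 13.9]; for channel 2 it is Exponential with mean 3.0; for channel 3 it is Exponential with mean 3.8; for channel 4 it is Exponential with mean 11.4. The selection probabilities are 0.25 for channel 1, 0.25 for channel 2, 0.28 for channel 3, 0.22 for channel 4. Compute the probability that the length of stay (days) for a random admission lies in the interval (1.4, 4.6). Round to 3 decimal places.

Conditional on each channel, P(1.4 < X < 4.6): 1: 0; 2: 0.411274; 3: 0.393785; 4: 0.216462.
By total probability, P(1.4 < X < 4.6) = 0.25·0 + 0.25·0.411274 + 0.28·0.393785 + 0.22·0.216462 = 0.2607.

0.261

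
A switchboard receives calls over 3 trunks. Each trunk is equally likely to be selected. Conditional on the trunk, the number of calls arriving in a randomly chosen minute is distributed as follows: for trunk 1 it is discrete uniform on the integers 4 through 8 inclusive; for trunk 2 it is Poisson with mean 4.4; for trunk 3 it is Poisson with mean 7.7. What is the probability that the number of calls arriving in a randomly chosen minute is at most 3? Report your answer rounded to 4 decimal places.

0.1371

Conditional on each trunk, P(X ≤ 3): 1: 0; 2: 0.359448; 3: 0.0518188.
By total probability, P(X ≤ 3) = 0.333333·0 + 0.333333·0.359448 + 0.333333·0.0518188 = 0.137089.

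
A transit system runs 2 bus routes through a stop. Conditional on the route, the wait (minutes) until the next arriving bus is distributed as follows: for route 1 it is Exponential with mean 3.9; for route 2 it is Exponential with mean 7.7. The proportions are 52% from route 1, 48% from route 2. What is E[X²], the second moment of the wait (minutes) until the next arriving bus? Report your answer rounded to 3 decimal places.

72.737

For each component E[X²] = Var + (mean)², giving 1: 30.42; 2: 118.58.
Overall E[X²] = 0.52·30.42 + 0.48·118.58 = 72.7368.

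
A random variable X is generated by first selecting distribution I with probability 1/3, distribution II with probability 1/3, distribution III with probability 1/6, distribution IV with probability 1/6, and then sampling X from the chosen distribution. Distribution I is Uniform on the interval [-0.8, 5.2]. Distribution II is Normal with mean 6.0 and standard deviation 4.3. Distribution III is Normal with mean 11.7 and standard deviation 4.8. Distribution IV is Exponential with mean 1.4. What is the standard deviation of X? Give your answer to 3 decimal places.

4.890

Per component, I: μ=2.2, E[X²]=7.84; II: μ=6, E[X²]=54.49; III: μ=11.7, E[X²]=159.93; IV: μ=1.4, E[X²]=3.92.
E[X] = 0.333333·2.2 + 0.333333·6 + 0.166667·11.7 + 0.166667·1.4 = 4.91667.
E[X²] = 0.333333·7.84 + 0.333333·54.49 + 0.166667·159.93 + 0.166667·3.92 = 48.085.
Var(X) = E[X²] − (E[X])² = 48.085 − 24.1736 = 23.9114.
SD(X) = √23.9114 = 4.88993.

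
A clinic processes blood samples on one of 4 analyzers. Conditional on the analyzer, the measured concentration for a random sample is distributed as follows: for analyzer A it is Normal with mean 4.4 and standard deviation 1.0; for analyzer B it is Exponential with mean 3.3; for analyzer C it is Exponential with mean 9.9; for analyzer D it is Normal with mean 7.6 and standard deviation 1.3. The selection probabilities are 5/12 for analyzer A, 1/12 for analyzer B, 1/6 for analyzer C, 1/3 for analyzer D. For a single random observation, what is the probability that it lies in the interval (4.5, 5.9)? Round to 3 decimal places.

Conditional on each analyzer, P(4.5 < X < 5.9): A: 0.393365; B: 0.0884145; C: 0.0837029; D: 0.0869404.
By total probability, P(4.5 < X < 5.9) = 0.416667·0.393365 + 0.0833333·0.0884145 + 0.166667·0.0837029 + 0.333333·0.0869404 = 0.214201.

0.214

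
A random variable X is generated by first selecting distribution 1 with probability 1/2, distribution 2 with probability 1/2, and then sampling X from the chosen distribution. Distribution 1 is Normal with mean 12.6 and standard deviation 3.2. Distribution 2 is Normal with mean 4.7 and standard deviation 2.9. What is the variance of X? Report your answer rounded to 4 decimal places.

Per component, 1: μ=12.6, E[X²]=169; 2: μ=4.7, E[X²]=30.5.
E[X] = 0.5·12.6 + 0.5·4.7 = 8.65.
E[X²] = 0.5·169 + 0.5·30.5 = 99.75.
Var(X) = E[X²] − (E[X])² = 99.75 − 74.8225 = 24.9275.

24.9275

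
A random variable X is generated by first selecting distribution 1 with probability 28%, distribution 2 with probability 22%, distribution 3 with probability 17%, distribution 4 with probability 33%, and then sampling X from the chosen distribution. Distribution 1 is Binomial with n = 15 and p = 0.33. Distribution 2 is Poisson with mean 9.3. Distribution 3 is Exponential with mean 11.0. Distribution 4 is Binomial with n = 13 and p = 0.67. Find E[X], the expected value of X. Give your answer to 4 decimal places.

Component means — 1: 4.95; 2: 9.3; 3: 11; 4: 8.71.
E[X] = 0.28·4.95 + 0.22·9.3 + 0.17·11 + 0.33·8.71 = 8.1763.

8.1763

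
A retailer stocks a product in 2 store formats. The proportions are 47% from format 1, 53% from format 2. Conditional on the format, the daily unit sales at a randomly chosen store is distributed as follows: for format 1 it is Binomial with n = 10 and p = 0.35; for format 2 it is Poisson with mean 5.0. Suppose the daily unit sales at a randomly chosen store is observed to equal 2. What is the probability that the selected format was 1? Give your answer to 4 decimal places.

0.6491

Likelihoods P(X=2 | ·): 1: 0.175653; 2: 0.0842243.
Posterior ∝ prior × likelihood. Numerator for 1: 0.47·0.175653 = 0.0825569.
Normalizing constant: 0.47·0.175653 + 0.53·0.0842243 = 0.127196.
P(1 | observation) = 0.0825569 / 0.127196 = 0.649054.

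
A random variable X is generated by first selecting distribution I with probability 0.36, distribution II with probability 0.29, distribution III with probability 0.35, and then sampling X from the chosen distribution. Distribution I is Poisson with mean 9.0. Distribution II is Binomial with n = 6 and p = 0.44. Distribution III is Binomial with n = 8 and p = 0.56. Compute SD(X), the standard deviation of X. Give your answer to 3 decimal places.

Per component, I: μ=9, E[X²]=90; II: μ=2.64, E[X²]=8.448; III: μ=4.48, E[X²]=22.0416.
E[X] = 0.36·9 + 0.29·2.64 + 0.35·4.48 = 5.5736.
E[X²] = 0.36·90 + 0.29·8.448 + 0.35·22.0416 = 42.5645.
Var(X) = E[X²] − (E[X])² = 42.5645 − 31.065 = 11.4995.
SD(X) = √11.4995 = 3.39109.

3.391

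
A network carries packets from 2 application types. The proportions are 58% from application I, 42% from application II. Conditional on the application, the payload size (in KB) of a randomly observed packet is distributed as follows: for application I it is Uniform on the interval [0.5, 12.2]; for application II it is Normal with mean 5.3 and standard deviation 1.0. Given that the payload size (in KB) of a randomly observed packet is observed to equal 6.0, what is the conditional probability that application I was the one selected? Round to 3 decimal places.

Likelihoods f(6.0 | ·): I: 0.0854701; II: 0.312254.
Posterior ∝ prior × likelihood. Numerator for I: 0.58·0.0854701 = 0.0495726.
Normalizing constant: 0.58·0.0854701 + 0.42·0.312254 = 0.180719.
P(I | observation) = 0.0495726 / 0.180719 = 0.274307.

0.274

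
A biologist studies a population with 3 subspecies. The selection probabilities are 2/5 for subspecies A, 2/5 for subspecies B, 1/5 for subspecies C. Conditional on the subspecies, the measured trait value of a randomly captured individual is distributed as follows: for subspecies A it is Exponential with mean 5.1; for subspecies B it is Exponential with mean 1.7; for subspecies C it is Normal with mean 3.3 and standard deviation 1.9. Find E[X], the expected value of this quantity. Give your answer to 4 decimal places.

3.3800

Component means — A: 5.1; B: 1.7; C: 3.3.
E[X] = 0.4·5.1 + 0.4·1.7 + 0.2·3.3 = 3.38.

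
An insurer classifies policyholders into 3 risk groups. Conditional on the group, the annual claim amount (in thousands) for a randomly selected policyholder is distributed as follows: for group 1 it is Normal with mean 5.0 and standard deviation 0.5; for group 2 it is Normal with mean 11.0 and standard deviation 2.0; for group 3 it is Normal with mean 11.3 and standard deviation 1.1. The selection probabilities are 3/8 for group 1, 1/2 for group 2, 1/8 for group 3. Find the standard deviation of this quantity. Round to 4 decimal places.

3.2956

Per component, 1: μ=5, E[X²]=25.25; 2: μ=11, E[X²]=125; 3: μ=11.3, E[X²]=128.9.
E[X] = 0.375·5 + 0.5·11 + 0.125·11.3 = 8.7875.
E[X²] = 0.375·25.25 + 0.5·125 + 0.125·128.9 = 88.0812.
Var(X) = E[X²] − (E[X])² = 88.0812 − 77.2202 = 10.8611.
SD(X) = √10.8611 = 3.29562.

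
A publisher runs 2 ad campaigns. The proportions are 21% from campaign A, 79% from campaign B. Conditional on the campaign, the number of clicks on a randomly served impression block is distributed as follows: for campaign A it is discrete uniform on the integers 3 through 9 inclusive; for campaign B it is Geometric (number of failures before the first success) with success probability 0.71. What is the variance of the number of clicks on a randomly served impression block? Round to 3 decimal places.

Per component, A: μ=6, E[X²]=40; B: μ=0.408451, E[X²]=0.742115.
E[X] = 0.21·6 + 0.79·0.408451 = 1.58268.
E[X²] = 0.21·40 + 0.79·0.742115 = 8.98627.
Var(X) = E[X²] − (E[X])² = 8.98627 − 2.50486 = 6.48141.

6.481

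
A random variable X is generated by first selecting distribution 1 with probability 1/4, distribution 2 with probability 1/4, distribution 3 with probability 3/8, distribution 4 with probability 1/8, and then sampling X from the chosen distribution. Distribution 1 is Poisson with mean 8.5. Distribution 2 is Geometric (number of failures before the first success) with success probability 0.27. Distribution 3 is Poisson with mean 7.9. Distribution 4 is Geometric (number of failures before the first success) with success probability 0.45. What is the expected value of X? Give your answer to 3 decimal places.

Component means — 1: 8.5; 2: 2.7037; 3: 7.9; 4: 1.22222.
E[X] = 0.25·8.5 + 0.25·2.7037 + 0.375·7.9 + 0.125·1.22222 = 5.9162.

5.916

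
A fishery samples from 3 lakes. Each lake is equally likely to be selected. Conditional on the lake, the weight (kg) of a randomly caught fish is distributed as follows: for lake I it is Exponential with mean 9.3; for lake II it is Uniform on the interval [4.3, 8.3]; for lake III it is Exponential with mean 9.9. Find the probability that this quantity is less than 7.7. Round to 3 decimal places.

0.651

Conditional on each lake, P(X < 7.7): I: 0.563059; II: 0.85; III: 0.540574.
By total probability, P(X < 7.7) = 0.333333·0.563059 + 0.333333·0.85 + 0.333333·0.540574 = 0.651211.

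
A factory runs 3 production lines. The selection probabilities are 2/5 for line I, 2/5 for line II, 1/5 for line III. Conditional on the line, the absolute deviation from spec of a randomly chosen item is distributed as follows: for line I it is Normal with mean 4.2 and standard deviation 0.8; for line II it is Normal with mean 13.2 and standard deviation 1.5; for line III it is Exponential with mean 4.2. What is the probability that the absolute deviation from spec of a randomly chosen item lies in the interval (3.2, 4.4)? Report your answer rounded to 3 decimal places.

Conditional on each line, P(3.2 < X < 4.4): I: 0.493057; II: 2.21013e-09; III: 0.116005.
By total probability, P(3.2 < X < 4.4) = 0.4·0.493057 + 0.4·2.21013e-09 + 0.2·0.116005 = 0.220424.

0.220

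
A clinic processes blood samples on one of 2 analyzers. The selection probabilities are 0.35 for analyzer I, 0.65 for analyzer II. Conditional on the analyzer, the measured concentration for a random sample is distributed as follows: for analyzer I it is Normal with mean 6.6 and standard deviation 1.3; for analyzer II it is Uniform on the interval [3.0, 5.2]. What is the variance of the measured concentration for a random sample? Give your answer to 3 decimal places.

2.276

Per component, I: μ=6.6, E[X²]=45.25; II: μ=4.1, E[X²]=17.2133.
E[X] = 0.35·6.6 + 0.65·4.1 = 4.975.
E[X²] = 0.35·45.25 + 0.65·17.2133 = 27.0262.
Var(X) = E[X²] − (E[X])² = 27.0262 − 24.7506 = 2.27554.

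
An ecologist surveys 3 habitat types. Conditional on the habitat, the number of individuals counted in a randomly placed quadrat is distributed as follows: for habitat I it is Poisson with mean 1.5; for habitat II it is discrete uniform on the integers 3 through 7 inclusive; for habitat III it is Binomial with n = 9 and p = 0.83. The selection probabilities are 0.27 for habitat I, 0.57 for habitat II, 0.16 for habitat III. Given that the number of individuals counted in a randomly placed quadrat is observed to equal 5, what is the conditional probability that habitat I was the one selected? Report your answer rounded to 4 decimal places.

0.0306

Likelihoods P(X=5 | ·): I: 0.01412; II: 0.2; III: 0.0414531.
Posterior ∝ prior × likelihood. Numerator for I: 0.27·0.01412 = 0.00381239.
Normalizing constant: 0.27·0.01412 + 0.57·0.2 + 0.16·0.0414531 = 0.124445.
P(I | observation) = 0.00381239 / 0.124445 = 0.0306352.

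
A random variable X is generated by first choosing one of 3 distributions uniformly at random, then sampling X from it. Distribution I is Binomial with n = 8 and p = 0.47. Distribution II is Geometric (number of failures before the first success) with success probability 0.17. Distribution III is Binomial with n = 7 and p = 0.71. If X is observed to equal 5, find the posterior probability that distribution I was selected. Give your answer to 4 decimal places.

Likelihoods P(X=5 | ·): I: 0.191208; II: 0.0669637; III: 0.318645.
Posterior ∝ prior × likelihood. Numerator for I: 0.333333·0.191208 = 0.0637358.
Normalizing constant: 0.333333·0.191208 + 0.333333·0.0669637 + 0.333333·0.318645 = 0.192272.
P(I | observation) = 0.0637358 / 0.192272 = 0.331488.

0.3315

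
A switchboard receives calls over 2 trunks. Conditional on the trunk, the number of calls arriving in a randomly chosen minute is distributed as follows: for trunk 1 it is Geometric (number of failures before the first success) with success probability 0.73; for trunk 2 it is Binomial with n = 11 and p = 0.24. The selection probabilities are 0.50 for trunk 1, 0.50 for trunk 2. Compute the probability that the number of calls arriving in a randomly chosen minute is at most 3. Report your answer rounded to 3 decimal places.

0.868

Conditional on each trunk, P(X ≤ 3): 1: 0.994686; 2: 0.740444.
By total probability, P(X ≤ 3) = 0.5·0.994686 + 0.5·0.740444 = 0.867565.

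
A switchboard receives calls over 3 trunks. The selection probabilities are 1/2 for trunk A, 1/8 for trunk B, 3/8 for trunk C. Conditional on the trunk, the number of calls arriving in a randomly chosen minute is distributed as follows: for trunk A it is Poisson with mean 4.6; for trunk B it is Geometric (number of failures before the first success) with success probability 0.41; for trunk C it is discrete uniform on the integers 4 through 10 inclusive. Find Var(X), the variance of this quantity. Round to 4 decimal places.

Per component, A: μ=4.6, E[X²]=25.76; B: μ=1.43902, E[X²]=5.58061; C: μ=7, E[X²]=53.
E[X] = 0.5·4.6 + 0.125·1.43902 + 0.375·7 = 5.10488.
E[X²] = 0.5·25.76 + 0.125·5.58061 + 0.375·53 = 33.4526.
Var(X) = E[X²] − (E[X])² = 33.4526 − 26.0598 = 7.3928.

7.3928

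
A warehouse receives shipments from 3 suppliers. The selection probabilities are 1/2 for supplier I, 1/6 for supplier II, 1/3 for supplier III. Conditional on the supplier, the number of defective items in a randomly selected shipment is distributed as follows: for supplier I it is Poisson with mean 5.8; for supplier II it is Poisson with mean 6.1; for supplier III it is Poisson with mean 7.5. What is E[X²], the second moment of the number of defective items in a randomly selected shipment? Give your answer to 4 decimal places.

48.1883

For each component E[X²] = Var + (mean)², giving I: 39.44; II: 43.31; III: 63.75.
Overall E[X²] = 0.5·39.44 + 0.166667·43.31 + 0.333333·63.75 = 48.1883.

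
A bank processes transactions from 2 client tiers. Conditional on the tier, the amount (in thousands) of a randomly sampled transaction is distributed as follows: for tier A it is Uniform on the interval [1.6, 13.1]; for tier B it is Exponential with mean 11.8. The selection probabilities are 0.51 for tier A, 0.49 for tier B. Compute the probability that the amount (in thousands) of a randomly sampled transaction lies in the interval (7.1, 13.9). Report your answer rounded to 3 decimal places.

Conditional on each tier, P(7.1 < X < 13.9): A: 0.521739; B: 0.239978.
By total probability, P(7.1 < X < 13.9) = 0.51·0.521739 + 0.49·0.239978 = 0.383676.

0.384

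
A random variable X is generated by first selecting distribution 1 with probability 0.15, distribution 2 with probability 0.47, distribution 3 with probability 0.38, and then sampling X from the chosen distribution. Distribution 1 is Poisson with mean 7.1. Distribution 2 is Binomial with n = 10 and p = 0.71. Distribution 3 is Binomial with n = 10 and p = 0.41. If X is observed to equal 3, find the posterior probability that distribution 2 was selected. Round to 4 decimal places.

Likelihoods P(X=3 | ·): 1: 0.049219; 2: 0.0074087; 3: 0.205824.
Posterior ∝ prior × likelihood. Numerator for 2: 0.47·0.0074087 = 0.00348209.
Normalizing constant: 0.15·0.049219 + 0.47·0.0074087 + 0.38·0.205824 = 0.0890782.
P(2 | observation) = 0.00348209 / 0.0890782 = 0.0390903.

0.0391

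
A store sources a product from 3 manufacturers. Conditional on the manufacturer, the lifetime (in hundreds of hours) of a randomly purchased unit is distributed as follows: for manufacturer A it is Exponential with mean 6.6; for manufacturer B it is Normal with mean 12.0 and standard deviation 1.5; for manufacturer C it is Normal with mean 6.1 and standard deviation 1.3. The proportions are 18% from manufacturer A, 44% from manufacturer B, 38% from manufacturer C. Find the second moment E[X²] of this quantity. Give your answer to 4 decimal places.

94.8136

For each component E[X²] = Var + (mean)², giving A: 87.12; B: 146.25; C: 38.9.
Overall E[X²] = 0.18·87.12 + 0.44·146.25 + 0.38·38.9 = 94.8136.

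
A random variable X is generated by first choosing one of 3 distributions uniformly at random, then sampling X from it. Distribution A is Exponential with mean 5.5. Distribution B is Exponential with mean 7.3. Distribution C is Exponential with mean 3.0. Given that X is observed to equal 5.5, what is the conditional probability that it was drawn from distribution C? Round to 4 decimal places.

0.2886

Likelihoods f(5.5 | ·): A: 0.0668872; B: 0.0644865; C: 0.0532932.
Posterior ∝ prior × likelihood. Numerator for C: 0.333333·0.0532932 = 0.0177644.
Normalizing constant: 0.333333·0.0668872 + 0.333333·0.0644865 + 0.333333·0.0532932 = 0.0615556.
P(C | observation) = 0.0177644 / 0.0615556 = 0.288591.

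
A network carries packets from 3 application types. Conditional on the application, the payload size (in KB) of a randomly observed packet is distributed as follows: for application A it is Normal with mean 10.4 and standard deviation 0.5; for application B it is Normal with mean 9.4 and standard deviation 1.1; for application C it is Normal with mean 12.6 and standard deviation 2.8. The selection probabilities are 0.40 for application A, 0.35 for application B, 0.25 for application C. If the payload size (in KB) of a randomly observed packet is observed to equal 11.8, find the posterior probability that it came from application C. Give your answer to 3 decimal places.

0.654

Likelihoods f(11.8 | ·): A: 0.0158309; B: 0.0335602; C: 0.136781.
Posterior ∝ prior × likelihood. Numerator for C: 0.25·0.136781 = 0.0341952.
Normalizing constant: 0.4·0.0158309 + 0.35·0.0335602 + 0.25·0.136781 = 0.0522737.
P(C | observation) = 0.0341952 / 0.0522737 = 0.654158.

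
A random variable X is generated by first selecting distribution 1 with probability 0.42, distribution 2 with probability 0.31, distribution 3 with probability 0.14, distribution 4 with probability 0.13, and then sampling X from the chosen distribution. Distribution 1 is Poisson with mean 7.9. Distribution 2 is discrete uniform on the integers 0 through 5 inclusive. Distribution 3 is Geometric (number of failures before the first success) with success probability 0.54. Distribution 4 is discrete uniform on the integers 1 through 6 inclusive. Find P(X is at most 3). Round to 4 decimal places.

Conditional on each component, P(X ≤ 3): 1: 0.0453338; 2: 0.666667; 3: 0.955225; 4: 0.5.
By total probability, P(X ≤ 3) = 0.42·0.0453338 + 0.31·0.666667 + 0.14·0.955225 + 0.13·0.5 = 0.424438.

0.4244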